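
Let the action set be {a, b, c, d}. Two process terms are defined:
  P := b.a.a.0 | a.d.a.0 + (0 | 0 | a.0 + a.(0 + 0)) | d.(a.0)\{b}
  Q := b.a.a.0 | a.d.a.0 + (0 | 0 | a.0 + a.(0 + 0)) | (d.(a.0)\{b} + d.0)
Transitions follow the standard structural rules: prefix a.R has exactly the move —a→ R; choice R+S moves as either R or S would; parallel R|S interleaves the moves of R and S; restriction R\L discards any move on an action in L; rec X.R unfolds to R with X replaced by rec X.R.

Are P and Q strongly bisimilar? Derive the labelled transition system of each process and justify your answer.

not bisimilar

P's transition system — 24 states:
  s0 = b.a.a.0 | a.d.a.0 + (0 | 0 | a.0 + a.(0 + 0)) | d.(a.0)\{b} has moves ··a··> s1, ··a··> s2, ··a··> s3, ··b··> s4, ··d··> s5
  s1 = (0 + 0) | d.(a.0)\{b} has moves ··d··> s6
  s2 = 0 | 0 | 0 | d.(a.0)\{b} has moves ··d··> s7
  s3 = b.a.a.0 | d.a.0 has moves ··b··> s8, ··d··> s9
  s4 = a.a.0 | a.d.a.0 has moves ··a··> s10, ··a··> s8
  s5 = (0 | 0 | a.0 + a.(0 + 0)) | (a.0)\{b} has moves ··a··> s11, ··a··> s6, ··a··> s7
  s6 = (0 + 0) | (a.0)\{b} has moves ··a··> s12
  s7 = 0 | 0 | 0 | (a.0)\{b} has moves ··a··> s13
  s8 = a.a.0 | d.a.0 has moves ··a··> s14, ··d··> s15
  s9 = b.a.a.0 | a.0 has moves ··a··> s16, ··b··> s15
  s10 = a.0 | a.d.a.0 has moves ··a··> s14, ··a··> s17
  s11 = (0 | 0 | a.0 + a.(0 + 0)) | 0\{b} has moves ··a··> s12, ··a··> s13
  s12 = (0 + 0) | 0\{b} has moves ·
  s13 = 0 | 0 | 0 | 0\{b} has moves ·
  s14 = a.0 | d.a.0 has moves ··a··> s18, ··d··> s19
  s15 = a.a.0 | a.0 has moves ··a··> s19, ··a··> s20
  s16 = b.a.a.0 | 0 has moves ··b··> s20
  s17 = 0 | a.d.a.0 has moves ··a··> s18
  s18 = 0 | d.a.0 has moves ··d··> s21
  s19 = a.0 | a.0 has moves ··a··> s21, ··a··> s22
  s20 = a.a.0 | 0 has moves ··a··> s22
  s21 = 0 | a.0 has moves ··a··> s23
  s22 = a.0 | 0 has moves ··a··> s23
  s23 = 0 | 0 has moves ·
Q's transition system — 27 states:
  t0 = b.a.a.0 | a.d.a.0 + (0 | 0 | a.0 + a.(0 + 0)) | (d.(a.0)\{b} + d.0) has moves ··a··> t1, ··a··> t2, ··a··> t3, ··b··> t4, ··d··> t5, ··d··> t6
  t1 = (0 + 0) | (d.(a.0)\{b} + d.0) has moves ··d··> t7, ··d··> t8
  t2 = 0 | 0 | 0 | (d.(a.0)\{b} + d.0) has moves ··d··> t10, ··d··> t9
  t3 = b.a.a.0 | d.a.0 has moves ··b··> t11, ··d··> t12
  t4 = a.a.0 | a.d.a.0 has moves ··a··> t11, ··a··> t13
  t5 = (0 | 0 | a.0 + a.(0 + 0)) | (a.0)\{b} has moves ··a··> t14, ··a··> t7, ··a··> t9
  t6 = (0 | 0 | a.0 + a.(0 + 0)) | 0 has moves ··a··> t10, ··a··> t8
  t7 = (0 + 0) | (a.0)\{b} has moves ··a··> t15
  t8 = (0 + 0) | 0 has moves ·
  t9 = 0 | 0 | 0 | (a.0)\{b} has moves ··a··> t16
  t10 = 0 | 0 | 0 | 0 has moves ·
  t11 = a.a.0 | d.a.0 has moves ··a··> t17, ··d··> t18
  t12 = b.a.a.0 | a.0 has moves ··a··> t19, ··b··> t18
  t13 = a.0 | a.d.a.0 has moves ··a··> t17, ··a··> t20
  t14 = (0 | 0 | a.0 + a.(0 + 0)) | 0\{b} has moves ··a··> t15, ··a··> t16
  t15 = (0 + 0) | 0\{b} has moves ·
  t16 = 0 | 0 | 0 | 0\{b} has moves ·
  t17 = a.0 | d.a.0 has moves ··a··> t21, ··d··> t22
  t18 = a.a.0 | a.0 has moves ··a··> t22, ··a··> t23
  t19 = b.a.a.0 | 0 has moves ··b··> t23
  t20 = 0 | a.d.a.0 has moves ··a··> t21
  t21 = 0 | d.a.0 has moves ··d··> t24
  t22 = a.0 | a.0 has moves ··a··> t24, ··a··> t25
  t23 = a.a.0 | 0 has moves ··a··> t25
  t24 = 0 | a.0 has moves ··a··> t26
  t25 = a.0 | 0 has moves ··a··> t26
  t26 = 0 | 0 has moves ·
Coarsest stable partition (strong bisimilarity classes):
  B0 = {s0}
  B1 = {s1, s18, s2, t21}
  B2 = {s11, s21, s22, s6, s7, t14, t24, t25, t6, t7, t9}
  B3 = {s12, s13, s23, t10, t15, t16, t26, t8}
  B4 = {s4, t4}
  B5 = {s8, t11}
  B6 = {s14, t17}
  B7 = {s19, s20, s5, t22, t23, t5}
  B8 = {s15, t18}
  B9 = {s10, t13}
  B10 = {s17, t20}
  B11 = {s3, t3}
  B12 = {s9, t12}
  B13 = {s16, t19}
  B14 = {t0}
  B15 = {t1, t2}
s0 ∈ B0, t0 ∈ B14 → different blocks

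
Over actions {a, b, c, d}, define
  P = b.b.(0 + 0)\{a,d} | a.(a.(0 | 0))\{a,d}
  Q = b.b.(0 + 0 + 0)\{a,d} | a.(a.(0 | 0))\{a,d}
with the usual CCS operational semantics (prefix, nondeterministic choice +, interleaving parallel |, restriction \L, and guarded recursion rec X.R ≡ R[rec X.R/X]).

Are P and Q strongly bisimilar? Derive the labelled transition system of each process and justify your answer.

YES

Reachable graph of P (6 states):
  p0 = b.b.(0 + 0)\{a,d} | a.(a.(0 | 0))\{a,d} ⊢ =a=> p1, =b=> p2
  p1 = b.b.(0 + 0)\{a,d} | (a.(0 | 0))\{a,d} ⊢ =b=> p3
  p2 = b.(0 + 0)\{a,d} | a.(a.(0 | 0))\{a,d} ⊢ =a=> p3, =b=> p4
  p3 = b.(0 + 0)\{a,d} | (a.(0 | 0))\{a,d} ⊢ =b=> p5
  p4 = (0 + 0)\{a,d} | a.(a.(0 | 0))\{a,d} ⊢ =a=> p5
  p5 = (0 + 0)\{a,d} | (a.(0 | 0))\{a,d} ⊢ stopped
Reachable graph of Q (6 states):
  q0 = b.b.(0 + 0 + 0)\{a,d} | a.(a.(0 | 0))\{a,d} ⊢ =a=> q1, =b=> q2
  q1 = b.b.(0 + 0 + 0)\{a,d} | (a.(0 | 0))\{a,d} ⊢ =b=> q3
  q2 = b.(0 + 0 + 0)\{a,d} | a.(a.(0 | 0))\{a,d} ⊢ =a=> q3, =b=> q4
  q3 = b.(0 + 0 + 0)\{a,d} | (a.(0 | 0))\{a,d} ⊢ =b=> q5
  q4 = (0 + 0 + 0)\{a,d} | a.(a.(0 | 0))\{a,d} ⊢ =a=> q5
  q5 = (0 + 0 + 0)\{a,d} | (a.(0 | 0))\{a,d} ⊢ stopped
Bisimilarity quotient blocks:
  B0 = {p0, q0}
  B1 = {p2, q2}
  B2 = {p4, q4}
  B3 = {p5, q5}
  B4 = {p3, q3}
  B5 = {p1, q1}
p0 ∈ B0, q0 ∈ B0 → same block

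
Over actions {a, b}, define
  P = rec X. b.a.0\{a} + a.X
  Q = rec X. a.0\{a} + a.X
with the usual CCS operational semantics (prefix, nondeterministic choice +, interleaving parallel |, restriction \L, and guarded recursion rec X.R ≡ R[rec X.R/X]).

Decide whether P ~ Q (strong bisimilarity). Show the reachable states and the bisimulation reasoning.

LTS(P): 3 reachable states
  u0 = rec X. b.a.0\{a} + a.X | ··a··> u0, ··b··> u1
  u1 = a.0\{a} | ··a··> u2
  u2 = 0\{a} | deadlocked
LTS(Q): 2 reachable states
  v0 = rec X. a.0\{a} + a.X | ··a··> v0, ··a··> v1
  v1 = 0\{a} | deadlocked
Bisimilarity quotient blocks:
  B0 = {u0}
  B1 = {u1}
  B2 = {u2, v1}
  B3 = {v0}
u0 ∈ B0, v0 ∈ B3 → different blocks

P ≁ Q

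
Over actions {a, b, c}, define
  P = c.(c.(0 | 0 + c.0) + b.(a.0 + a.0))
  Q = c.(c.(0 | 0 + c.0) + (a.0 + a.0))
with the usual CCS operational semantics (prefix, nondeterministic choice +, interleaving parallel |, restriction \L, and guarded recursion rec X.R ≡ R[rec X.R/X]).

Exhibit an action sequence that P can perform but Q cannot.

Reachable graph of P (5 states):
  m0 = c.(c.(0 | 0 + c.0) + b.(a.0 + a.0)) | =c=> m1
  m1 = c.(0 | 0 + c.0) + b.(a.0 + a.0) | =b=> m2, =c=> m3
  m2 = a.0 + a.0 | =a=> m4
  m3 = 0 | 0 + c.0 | =c=> m4
  m4 = 0 | deadlocked
Reachable graph of Q (4 states):
  n0 = c.(c.(0 | 0 + c.0) + (a.0 + a.0)) | =c=> n1
  n1 = c.(0 | 0 + c.0) + (a.0 + a.0) | =a=> n2, =c=> n3
  n2 = 0 | deadlocked
  n3 = 0 | 0 + c.0 | =c=> n2
Executing cb from P (initial set {m0}):
  step 1 (c): {m1}
  step 2 (b): {m2}
  — P admits the full trace.
Executing cb from Q (initial set {n0}):
  step 1 (c): {n1}
  step 2 (b): ∅  — Q cannot continue

cb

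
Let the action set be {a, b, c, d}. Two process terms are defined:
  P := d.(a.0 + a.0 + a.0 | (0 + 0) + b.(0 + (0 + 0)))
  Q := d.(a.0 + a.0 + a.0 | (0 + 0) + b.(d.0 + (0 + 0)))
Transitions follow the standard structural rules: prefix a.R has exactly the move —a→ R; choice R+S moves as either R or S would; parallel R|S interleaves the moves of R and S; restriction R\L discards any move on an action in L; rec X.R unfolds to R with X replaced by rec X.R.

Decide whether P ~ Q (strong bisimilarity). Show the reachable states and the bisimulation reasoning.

NO

P's transition system — 5 states:
  u0 = d.(a.0 + a.0 + a.0 | (0 + 0) + b.(0 + (0 + 0))) ⊢ ··d··> u1
  u1 = a.0 + a.0 + a.0 | (0 + 0) + b.(0 + (0 + 0)) ⊢ ··a··> u2, ··a··> u3, ··b··> u4
  u2 = 0 ⊢ (no moves)
  u3 = 0 | (0 + 0) ⊢ (no moves)
  u4 = 0 + (0 + 0) ⊢ (no moves)
Q's transition system — 5 states:
  v0 = d.(a.0 + a.0 + a.0 | (0 + 0) + b.(d.0 + (0 + 0))) ⊢ ··d··> v1
  v1 = a.0 + a.0 + a.0 | (0 + 0) + b.(d.0 + (0 + 0)) ⊢ ··a··> v2, ··a··> v3, ··b··> v4
  v2 = 0 ⊢ (no moves)
  v3 = 0 | (0 + 0) ⊢ (no moves)
  v4 = d.0 + (0 + 0) ⊢ ··d··> v2
Coarsest stable partition (strong bisimilarity classes):
  B0 = {u0}
  B1 = {u1}
  B2 = {u2, u3, u4, v2, v3}
  B3 = {v0}
  B4 = {v1}
  B5 = {v4}
u0 ∈ B0, v0 ∈ B3 → different blocks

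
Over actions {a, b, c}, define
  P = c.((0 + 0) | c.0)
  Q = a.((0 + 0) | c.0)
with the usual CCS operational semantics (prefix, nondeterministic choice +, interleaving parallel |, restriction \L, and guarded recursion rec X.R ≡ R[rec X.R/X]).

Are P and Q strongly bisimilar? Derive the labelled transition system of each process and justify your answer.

P ≁ Q

Reachable graph of P (3 states):
  s0 = c.((0 + 0) | c.0) → =c=> s1
  s1 = (0 + 0) | c.0 → =c=> s2
  s2 = (0 + 0) | 0 → ∅
Reachable graph of Q (3 states):
  t0 = a.((0 + 0) | c.0) → =a=> t1
  t1 = (0 + 0) | c.0 → =c=> t2
  t2 = (0 + 0) | 0 → ∅
Coarsest stable partition (strong bisimilarity classes):
  B0 = {s0}
  B1 = {s1, t1}
  B2 = {s2, t2}
  B3 = {t0}
s0 ∈ B0, t0 ∈ B3 → different blocks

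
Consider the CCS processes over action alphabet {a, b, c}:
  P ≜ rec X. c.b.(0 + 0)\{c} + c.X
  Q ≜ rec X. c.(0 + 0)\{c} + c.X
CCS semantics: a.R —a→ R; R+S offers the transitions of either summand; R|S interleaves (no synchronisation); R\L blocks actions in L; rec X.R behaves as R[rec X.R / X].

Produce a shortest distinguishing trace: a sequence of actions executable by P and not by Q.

Reachable graph of P (3 states):
  m0 = rec X. c.b.(0 + 0)\{c} + c.X ⊢ —c→ m0, —c→ m1
  m1 = b.(0 + 0)\{c} ⊢ —b→ m2
  m2 = (0 + 0)\{c} ⊢ ∅
Reachable graph of Q (2 states):
  n0 = rec X. c.(0 + 0)\{c} + c.X ⊢ —c→ n0, —c→ n1
  n1 = (0 + 0)\{c} ⊢ ∅
Run σ = ⟨cb⟩ on P: start {m0}
  after c @ step 1: {m0, m1}
  after b @ step 2: {m2}
  ✓ P
Run σ = ⟨cb⟩ on Q: start {n0}
  after c @ step 1: {n0, n1}
  after b @ step 2: ∅ (Q stuck)

cb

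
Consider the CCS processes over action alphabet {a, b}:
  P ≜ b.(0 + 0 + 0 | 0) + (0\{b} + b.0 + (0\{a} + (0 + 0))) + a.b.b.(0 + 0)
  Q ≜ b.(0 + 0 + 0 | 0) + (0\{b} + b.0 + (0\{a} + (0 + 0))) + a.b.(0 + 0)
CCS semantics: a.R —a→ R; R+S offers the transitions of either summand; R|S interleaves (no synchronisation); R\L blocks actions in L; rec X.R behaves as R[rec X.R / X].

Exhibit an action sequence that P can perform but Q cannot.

abb

LTS(P): 6 reachable states
  u0 = b.(0 + 0 + 0 | 0) + (0\{b} + b.0 + (0\{a} + (0 + 0))) + a.b.b.(0 + 0) has moves —a→ u1, —b→ u2, —b→ u3
  u1 = b.b.(0 + 0) has moves —b→ u4
  u2 = 0 has moves deadlocked
  u3 = 0 + 0 + 0 | 0 has moves deadlocked
  u4 = b.(0 + 0) has moves —b→ u5
  u5 = 0 + 0 has moves deadlocked
LTS(Q): 5 reachable states
  v0 = b.(0 + 0 + 0 | 0) + (0\{b} + b.0 + (0\{a} + (0 + 0))) + a.b.(0 + 0) has moves —a→ v1, —b→ v2, —b→ v3
  v1 = b.(0 + 0) has moves —b→ v4
  v2 = 0 has moves deadlocked
  v3 = 0 + 0 + 0 | 0 has moves deadlocked
  v4 = 0 + 0 has moves deadlocked
Executing abb from P (initial set {u0}):
  after a @ step 1: {u1}
  after b @ step 2: {u4}
  after b @ step 3: {u5}
  — P admits the full trace.
Executing abb from Q (initial set {v0}):
  after a @ step 1: {v1}
  after b @ step 2: {v4}
  after b @ step 3: ∅ (Q stuck)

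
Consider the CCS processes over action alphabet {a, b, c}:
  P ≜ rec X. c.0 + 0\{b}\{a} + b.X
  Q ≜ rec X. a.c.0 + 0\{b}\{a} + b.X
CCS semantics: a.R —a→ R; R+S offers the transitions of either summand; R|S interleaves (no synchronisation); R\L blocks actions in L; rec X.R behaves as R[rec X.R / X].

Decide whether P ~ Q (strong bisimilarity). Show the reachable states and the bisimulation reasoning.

not bisimilar

LTS(P): 2 reachable states
  p0 = rec X. c.0 + 0\{b}\{a} + b.X → =b=> p0, =c=> p1
  p1 = 0 → stopped
LTS(Q): 3 reachable states
  q0 = rec X. a.c.0 + 0\{b}\{a} + b.X → =a=> q1, =b=> q0
  q1 = c.0 → =c=> q2
  q2 = 0 → stopped
Coarsest stable partition (strong bisimilarity classes):
  B0 = {p0}
  B1 = {p1, q2}
  B2 = {q0}
  B3 = {q1}
p0 ∈ B0, q0 ∈ B2 → different blocks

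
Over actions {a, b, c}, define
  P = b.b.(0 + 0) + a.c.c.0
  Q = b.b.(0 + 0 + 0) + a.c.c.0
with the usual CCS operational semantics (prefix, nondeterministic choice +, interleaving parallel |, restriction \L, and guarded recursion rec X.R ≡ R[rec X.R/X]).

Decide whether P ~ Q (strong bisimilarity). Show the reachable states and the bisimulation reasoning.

P's transition system — 6 states:
  s0 = b.b.(0 + 0) + a.c.c.0 ⊢ ··a··> s1, ··b··> s2
  s1 = c.c.0 ⊢ ··c··> s3
  s2 = b.(0 + 0) ⊢ ··b··> s4
  s3 = c.0 ⊢ ··c··> s5
  s4 = 0 + 0 ⊢ ·
  s5 = 0 ⊢ ·
Q's transition system — 6 states:
  t0 = b.b.(0 + 0 + 0) + a.c.c.0 ⊢ ··a··> t1, ··b··> t2
  t1 = c.c.0 ⊢ ··c··> t3
  t2 = b.(0 + 0 + 0) ⊢ ··b··> t4
  t3 = c.0 ⊢ ··c··> t5
  t4 = 0 + 0 + 0 ⊢ ·
  t5 = 0 ⊢ ·
Partition-refinement fixed point:
  B0 = {s0, t0}
  B1 = {s2, t2}
  B2 = {s4, s5, t4, t5}
  B3 = {s1, t1}
  B4 = {s3, t3}
s0 ∈ B0, t0 ∈ B0 → same block

YES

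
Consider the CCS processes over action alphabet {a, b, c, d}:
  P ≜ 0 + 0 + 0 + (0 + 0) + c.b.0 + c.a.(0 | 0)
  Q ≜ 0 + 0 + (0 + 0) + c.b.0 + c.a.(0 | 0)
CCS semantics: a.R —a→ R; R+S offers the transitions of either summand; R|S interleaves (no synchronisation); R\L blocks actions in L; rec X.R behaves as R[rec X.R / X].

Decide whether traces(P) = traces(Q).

trace-equivalent

Reachable graph of P (5 states):
  s0 = 0 + 0 + 0 + (0 + 0) + c.b.0 + c.a.(0 | 0) ⊢ =c=> s1, =c=> s2
  s1 = a.(0 | 0) ⊢ =a=> s3
  s2 = b.0 ⊢ =b=> s4
  s3 = 0 | 0 ⊢ ∅
  s4 = 0 ⊢ ∅
Reachable graph of Q (5 states):
  t0 = 0 + 0 + (0 + 0) + c.b.0 + c.a.(0 | 0) ⊢ =c=> t1, =c=> t2
  t1 = a.(0 | 0) ⊢ =a=> t3
  t2 = b.0 ⊢ =b=> t4
  t3 = 0 | 0 ⊢ ∅
  t4 = 0 ⊢ ∅
Partition-refinement fixed point:
  B0 = {s0, t0}
  B1 = {s1, t1}
  B2 = {s3, s4, t3, t4}
  B3 = {s2, t2}
s0 ∈ B0, t0 ∈ B0 → same block
Bisimilar ⇒ trace-equivalent.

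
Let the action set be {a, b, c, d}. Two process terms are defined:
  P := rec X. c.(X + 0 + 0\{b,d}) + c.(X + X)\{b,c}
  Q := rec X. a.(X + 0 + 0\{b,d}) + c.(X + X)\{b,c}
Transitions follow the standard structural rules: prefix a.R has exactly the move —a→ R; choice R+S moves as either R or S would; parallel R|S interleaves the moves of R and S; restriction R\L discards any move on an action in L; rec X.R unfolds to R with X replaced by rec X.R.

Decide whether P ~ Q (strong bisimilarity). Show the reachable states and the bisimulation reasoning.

P ≁ Q

P's transition system — 3 states:
  s0 = rec X. c.(X + 0 + 0\{b,d}) + c.(X + X)\{b,c} ⊢ —c→ s1, —c→ s2
  s1 = ((rec X. c.(X + 0 + 0\{b,d}) + c.(X + X)\{b,c}) + (rec X. c.(X + 0 + 0\{b,d}) + c.(X + X)\{b,c}))\{b,c} ⊢ (no moves)
  s2 = (rec X. c.(X + 0 + 0\{b,d}) + c.(X + X)\{b,c}) + 0 + 0\{b,d} ⊢ —c→ s1, —c→ s2
Q's transition system — 4 states:
  t0 = rec X. a.(X + 0 + 0\{b,d}) + c.(X + X)\{b,c} ⊢ —a→ t1, —c→ t2
  t1 = (rec X. a.(X + 0 + 0\{b,d}) + c.(X + X)\{b,c}) + 0 + 0\{b,d} ⊢ —a→ t1, —c→ t2
  t2 = ((rec X. a.(X + 0 + 0\{b,d}) + c.(X + X)\{b,c}) + (rec X. a.(X + 0 + 0\{b,d}) + c.(X + X)\{b,c}))\{b,c} ⊢ —a→ t3
  t3 = ((rec X. a.(X + 0 + 0\{b,d}) + c.(X + X)\{b,c}) + 0 + 0\{b,d})\{b,c} ⊢ —a→ t3
Partition-refinement fixed point:
  B0 = {s0, s2}
  B1 = {s1}
  B2 = {t0, t1}
  B3 = {t2, t3}
s0 ∈ B0, t0 ∈ B2 → different blocks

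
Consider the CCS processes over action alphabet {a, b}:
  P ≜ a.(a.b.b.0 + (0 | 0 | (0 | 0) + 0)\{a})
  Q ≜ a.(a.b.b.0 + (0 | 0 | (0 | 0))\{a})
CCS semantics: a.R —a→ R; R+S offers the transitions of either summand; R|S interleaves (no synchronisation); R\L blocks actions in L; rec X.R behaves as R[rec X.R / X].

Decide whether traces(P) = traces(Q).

YES

LTS(P): 5 reachable states
  m0 = a.(a.b.b.0 + (0 | 0 | (0 | 0) + 0)\{a}) | —a→ m1
  m1 = a.b.b.0 + (0 | 0 | (0 | 0) + 0)\{a} | —a→ m2
  m2 = b.b.0 | —b→ m3
  m3 = b.0 | —b→ m4
  m4 = 0 | (no moves)
LTS(Q): 5 reachable states
  n0 = a.(a.b.b.0 + (0 | 0 | (0 | 0))\{a}) | —a→ n1
  n1 = a.b.b.0 + (0 | 0 | (0 | 0))\{a} | —a→ n2
  n2 = b.b.0 | —b→ n3
  n3 = b.0 | —b→ n4
  n4 = 0 | (no moves)
Bisimilarity quotient blocks:
  B0 = {m0, n0}
  B1 = {m1, n1}
  B2 = {m2, n2}
  B3 = {m3, n3}
  B4 = {m4, n4}
m0 ∈ B0, n0 ∈ B0 → same block
Bisimilar ⇒ trace-equivalent.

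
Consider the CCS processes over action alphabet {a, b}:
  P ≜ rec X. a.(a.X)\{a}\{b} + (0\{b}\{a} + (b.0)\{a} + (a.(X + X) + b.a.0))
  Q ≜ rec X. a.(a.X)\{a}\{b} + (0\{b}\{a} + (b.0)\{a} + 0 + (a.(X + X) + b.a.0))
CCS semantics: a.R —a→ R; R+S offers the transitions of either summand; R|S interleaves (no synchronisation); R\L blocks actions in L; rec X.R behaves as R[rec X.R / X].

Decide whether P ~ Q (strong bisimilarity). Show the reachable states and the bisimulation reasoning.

Reachable graph of P (6 states):
  p0 = rec X. a.(a.X)\{a}\{b} + (0\{b}\{a} + (b.0)\{a} + (a.(X + X) + b.a.0)) has moves -a-> p1, -a-> p2, -b-> p3, -b-> p4
  p1 = (a.(rec X. a.(a.X)\{a}\{b} + (0\{b}\{a} + (b.0)\{a} + (a.(X + X) + b.a.0))))\{a}\{b} has moves stopped
  p2 = (rec X. a.(a.X)\{a}\{b} + (0\{b}\{a} + (b.0)\{a} + (a.(X + X) + b.a.0))) + (rec X. a.(a.X)\{a}\{b} + (0\{b}\{a} + (b.0)\{a} + (a.(X + X) + b.a.0))) has moves -a-> p1, -a-> p2, -b-> p3, -b-> p4
  p3 = 0\{a} has moves stopped
  p4 = a.0 has moves -a-> p5
  p5 = 0 has moves stopped
Reachable graph of Q (6 states):
  q0 = rec X. a.(a.X)\{a}\{b} + (0\{b}\{a} + (b.0)\{a} + 0 + (a.(X + X) + b.a.0)) has moves -a-> q1, -a-> q2, -b-> q3, -b-> q4
  q1 = (a.(rec X. a.(a.X)\{a}\{b} + (0\{b}\{a} + (b.0)\{a} + 0 + (a.(X + X) + b.a.0))))\{a}\{b} has moves stopped
  q2 = (rec X. a.(a.X)\{a}\{b} + (0\{b}\{a} + (b.0)\{a} + 0 + (a.(X + X) + b.a.0))) + (rec X. a.(a.X)\{a}\{b} + (0\{b}\{a} + (b.0)\{a} + 0 + (a.(X + X) + b.a.0))) has moves -a-> q1, -a-> q2, -b-> q3, -b-> q4
  q3 = 0\{a} has moves stopped
  q4 = a.0 has moves -a-> q5
  q5 = 0 has moves stopped
Bisimilarity quotient blocks:
  B0 = {p0, p2, q0, q2}
  B1 = {p1, p3, p5, q1, q3, q5}
  B2 = {p4, q4}
p0 ∈ B0, q0 ∈ B0 → same block

YES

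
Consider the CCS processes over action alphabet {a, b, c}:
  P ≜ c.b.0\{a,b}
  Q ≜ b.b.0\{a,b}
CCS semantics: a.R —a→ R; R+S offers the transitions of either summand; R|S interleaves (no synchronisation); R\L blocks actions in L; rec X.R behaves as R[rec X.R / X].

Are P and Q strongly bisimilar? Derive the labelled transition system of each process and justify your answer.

not bisimilar

Reachable graph of P (3 states):
  s0 = c.b.0\{a,b} | =c=> s1
  s1 = b.0\{a,b} | =b=> s2
  s2 = 0\{a,b} | ·
Reachable graph of Q (3 states):
  t0 = b.b.0\{a,b} | =b=> t1
  t1 = b.0\{a,b} | =b=> t2
  t2 = 0\{a,b} | ·
Coarsest stable partition (strong bisimilarity classes):
  B0 = {s0}
  B1 = {s1, t1}
  B2 = {s2, t2}
  B3 = {t0}
s0 ∈ B0, t0 ∈ B3 → different blocks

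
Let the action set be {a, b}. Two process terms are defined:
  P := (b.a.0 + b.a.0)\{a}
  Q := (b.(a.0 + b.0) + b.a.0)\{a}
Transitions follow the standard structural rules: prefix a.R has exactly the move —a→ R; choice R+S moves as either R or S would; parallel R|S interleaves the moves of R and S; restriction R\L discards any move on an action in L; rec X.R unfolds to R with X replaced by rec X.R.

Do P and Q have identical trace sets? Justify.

trace-distinct — witness ⟨bb⟩

P's transition system — 2 states:
  m0 = (b.a.0 + b.a.0)\{a} | --b--▸ m1
  m1 = (a.0)\{a} | stopped
Q's transition system — 4 states:
  n0 = (b.(a.0 + b.0) + b.a.0)\{a} | --b--▸ n1, --b--▸ n2
  n1 = (a.0 + b.0)\{a} | --b--▸ n3
  n2 = (a.0)\{a} | stopped
  n3 = 0\{a} | stopped
Executing bb from Q (initial set {n0}):
  step 1 (b): {n1, n2}
  step 2 (b): {n3}
  — Q admits the full trace.
Executing bb from P (initial set {m0}):
  step 1 (b): {m1}
  step 2 (b): ∅  — P cannot continue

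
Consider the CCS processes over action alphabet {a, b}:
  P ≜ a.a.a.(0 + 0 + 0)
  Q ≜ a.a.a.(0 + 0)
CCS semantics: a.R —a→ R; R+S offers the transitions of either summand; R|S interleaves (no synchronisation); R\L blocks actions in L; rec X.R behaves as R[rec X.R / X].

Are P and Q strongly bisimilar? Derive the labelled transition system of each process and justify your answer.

Reachable graph of P (4 states):
  s0 = a.a.a.(0 + 0 + 0) :: ··a··> s1
  s1 = a.a.(0 + 0 + 0) :: ··a··> s2
  s2 = a.(0 + 0 + 0) :: ··a··> s3
  s3 = 0 + 0 + 0 :: ∅
Reachable graph of Q (4 states):
  t0 = a.a.a.(0 + 0) :: ··a··> t1
  t1 = a.a.(0 + 0) :: ··a··> t2
  t2 = a.(0 + 0) :: ··a··> t3
  t3 = 0 + 0 :: ∅
Coarsest stable partition (strong bisimilarity classes):
  B0 = {s0, t0}
  B1 = {s1, t1}
  B2 = {s2, t2}
  B3 = {s3, t3}
s0 ∈ B0, t0 ∈ B0 → same block

P ~ Q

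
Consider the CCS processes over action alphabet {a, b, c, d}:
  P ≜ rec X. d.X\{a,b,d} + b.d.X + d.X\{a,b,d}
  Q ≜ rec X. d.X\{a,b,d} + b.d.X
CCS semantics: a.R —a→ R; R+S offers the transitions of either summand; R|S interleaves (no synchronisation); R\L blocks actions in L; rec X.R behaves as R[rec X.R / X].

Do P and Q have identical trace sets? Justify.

LTS(P): 3 reachable states
  s0 = rec X. d.X\{a,b,d} + b.d.X + d.X\{a,b,d} has moves --b--▸ s1, --d--▸ s2
  s1 = d.(rec X. d.X\{a,b,d} + b.d.X + d.X\{a,b,d}) has moves --d--▸ s0
  s2 = (rec X. d.X\{a,b,d} + b.d.X + d.X\{a,b,d})\{a,b,d} has moves ∅
LTS(Q): 3 reachable states
  t0 = rec X. d.X\{a,b,d} + b.d.X has moves --b--▸ t1, --d--▸ t2
  t1 = d.(rec X. d.X\{a,b,d} + b.d.X) has moves --d--▸ t0
  t2 = (rec X. d.X\{a,b,d} + b.d.X)\{a,b,d} has moves ∅
Bisimilarity quotient blocks:
  B0 = {s0, t0}
  B1 = {s2, t2}
  B2 = {s1, t1}
s0 ∈ B0, t0 ∈ B0 → same block
Bisimilar ⇒ trace-equivalent.

trace-equivalent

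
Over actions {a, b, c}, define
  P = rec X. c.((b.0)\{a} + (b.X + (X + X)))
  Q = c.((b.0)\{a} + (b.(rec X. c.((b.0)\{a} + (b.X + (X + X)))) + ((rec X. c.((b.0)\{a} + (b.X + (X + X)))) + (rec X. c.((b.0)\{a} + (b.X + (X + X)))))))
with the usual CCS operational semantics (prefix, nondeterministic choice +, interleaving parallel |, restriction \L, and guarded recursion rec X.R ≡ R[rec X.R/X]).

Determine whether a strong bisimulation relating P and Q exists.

YES

LTS(P): 3 reachable states
  s0 = rec X. c.((b.0)\{a} + (b.X + (X + X))) → —c→ s1
  s1 = (b.0)\{a} + (b.(rec X. c.((b.0)\{a} + (b.X + (X + X)))) + ((rec X. c.((b.0)\{a} + (b.X + (X + X)))) + (rec X. c.((b.0)\{a} + (b.X + (X + X)))))) → —b→ s0, —b→ s2, —c→ s1
  s2 = 0\{a} → stopped
LTS(Q): 4 reachable states
  t0 = c.((b.0)\{a} + (b.(rec X. c.((b.0)\{a} + (b.X + (X + X)))) + ((rec X. c.((b.0)\{a} + (b.X + (X + X)))) + (rec X. c.((b.0)\{a} + (b.X + (X + X))))))) → —c→ t1
  t1 = (b.0)\{a} + (b.(rec X. c.((b.0)\{a} + (b.X + (X + X)))) + ((rec X. c.((b.0)\{a} + (b.X + (X + X)))) + (rec X. c.((b.0)\{a} + (b.X + (X + X)))))) → —b→ t2, —b→ t3, —c→ t1
  t2 = 0\{a} → stopped
  t3 = rec X. c.((b.0)\{a} + (b.X + (X + X))) → —c→ t1
Partition-refinement fixed point:
  B0 = {s0, t0, t3}
  B1 = {s1, t1}
  B2 = {s2, t2}
s0 ∈ B0, t0 ∈ B0 → same block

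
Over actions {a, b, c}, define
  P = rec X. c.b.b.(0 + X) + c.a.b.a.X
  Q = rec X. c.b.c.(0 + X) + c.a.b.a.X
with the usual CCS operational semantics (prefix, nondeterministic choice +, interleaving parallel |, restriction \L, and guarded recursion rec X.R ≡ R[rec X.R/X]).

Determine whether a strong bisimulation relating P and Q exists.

NO

LTS(P): 7 reachable states
  u0 = rec X. c.b.b.(0 + X) + c.a.b.a.X :: ··c··> u1, ··c··> u2
  u1 = a.b.a.(rec X. c.b.b.(0 + X) + c.a.b.a.X) :: ··a··> u3
  u2 = b.b.(0 + (rec X. c.b.b.(0 + X) + c.a.b.a.X)) :: ··b··> u4
  u3 = b.a.(rec X. c.b.b.(0 + X) + c.a.b.a.X) :: ··b··> u5
  u4 = b.(0 + (rec X. c.b.b.(0 + X) + c.a.b.a.X)) :: ··b··> u6
  u5 = a.(rec X. c.b.b.(0 + X) + c.a.b.a.X) :: ··a··> u0
  u6 = 0 + (rec X. c.b.b.(0 + X) + c.a.b.a.X) :: ··c··> u1, ··c··> u2
LTS(Q): 7 reachable states
  v0 = rec X. c.b.c.(0 + X) + c.a.b.a.X :: ··c··> v1, ··c··> v2
  v1 = a.b.a.(rec X. c.b.c.(0 + X) + c.a.b.a.X) :: ··a··> v3
  v2 = b.c.(0 + (rec X. c.b.c.(0 + X) + c.a.b.a.X)) :: ··b··> v4
  v3 = b.a.(rec X. c.b.c.(0 + X) + c.a.b.a.X) :: ··b··> v5
  v4 = c.(0 + (rec X. c.b.c.(0 + X) + c.a.b.a.X)) :: ··c··> v6
  v5 = a.(rec X. c.b.c.(0 + X) + c.a.b.a.X) :: ··a··> v0
  v6 = 0 + (rec X. c.b.c.(0 + X) + c.a.b.a.X) :: ··c··> v1, ··c··> v2
Bisimilarity quotient blocks:
  B0 = {u0, u6}
  B1 = {u2}
  B2 = {u4}
  B3 = {u1}
  B4 = {u3}
  B5 = {u5}
  B6 = {v0, v6}
  B7 = {v1}
  B8 = {v3}
  B9 = {v5}
  B10 = {v2}
  B11 = {v4}
u0 ∈ B0, v0 ∈ B6 → different blocks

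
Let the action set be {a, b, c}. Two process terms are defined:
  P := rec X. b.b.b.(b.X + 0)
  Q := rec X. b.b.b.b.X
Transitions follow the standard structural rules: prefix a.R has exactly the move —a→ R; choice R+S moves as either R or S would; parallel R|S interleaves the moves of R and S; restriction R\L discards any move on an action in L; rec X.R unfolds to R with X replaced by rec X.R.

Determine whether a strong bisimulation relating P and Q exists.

P ~ Q

Reachable graph of P (4 states):
  m0 = rec X. b.b.b.(b.X + 0) → -b-> m1
  m1 = b.b.(b.(rec X. b.b.b.(b.X + 0)) + 0) → -b-> m2
  m2 = b.(b.(rec X. b.b.b.(b.X + 0)) + 0) → -b-> m3
  m3 = b.(rec X. b.b.b.(b.X + 0)) + 0 → -b-> m0
Reachable graph of Q (4 states):
  n0 = rec X. b.b.b.b.X → -b-> n1
  n1 = b.b.b.(rec X. b.b.b.b.X) → -b-> n2
  n2 = b.b.(rec X. b.b.b.b.X) → -b-> n3
  n3 = b.(rec X. b.b.b.b.X) → -b-> n0
Partition-refinement fixed point:
  B0 = {m0, m1, m2, m3, n0, n1, n2, n3}
m0 ∈ B0, n0 ∈ B0 → same block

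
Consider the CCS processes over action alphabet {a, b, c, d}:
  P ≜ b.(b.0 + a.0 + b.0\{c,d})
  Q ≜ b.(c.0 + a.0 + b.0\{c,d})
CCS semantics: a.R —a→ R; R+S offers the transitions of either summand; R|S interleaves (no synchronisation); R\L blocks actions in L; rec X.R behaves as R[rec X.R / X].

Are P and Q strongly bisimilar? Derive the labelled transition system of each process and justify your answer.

P ≁ Q

LTS(P): 4 reachable states
  m0 = b.(b.0 + a.0 + b.0\{c,d}) | =b=> m1
  m1 = b.0 + a.0 + b.0\{c,d} | =a=> m2, =b=> m2, =b=> m3
  m2 = 0 | deadlocked
  m3 = 0\{c,d} | deadlocked
LTS(Q): 4 reachable states
  n0 = b.(c.0 + a.0 + b.0\{c,d}) | =b=> n1
  n1 = c.0 + a.0 + b.0\{c,d} | =a=> n2, =b=> n3, =c=> n2
  n2 = 0 | deadlocked
  n3 = 0\{c,d} | deadlocked
Coarsest stable partition (strong bisimilarity classes):
  B0 = {m0}
  B1 = {m1}
  B2 = {m2, m3, n2, n3}
  B3 = {n0}
  B4 = {n1}
m0 ∈ B0, n0 ∈ B3 → different blocks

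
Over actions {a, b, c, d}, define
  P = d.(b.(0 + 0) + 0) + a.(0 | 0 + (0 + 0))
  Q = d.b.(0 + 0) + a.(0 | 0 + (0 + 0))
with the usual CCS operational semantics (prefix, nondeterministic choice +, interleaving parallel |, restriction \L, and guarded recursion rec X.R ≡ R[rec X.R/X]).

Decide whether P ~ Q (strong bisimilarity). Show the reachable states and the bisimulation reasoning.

Reachable graph of P (4 states):
  s0 = d.(b.(0 + 0) + 0) + a.(0 | 0 + (0 + 0)) has moves ··a··> s1, ··d··> s2
  s1 = 0 | 0 + (0 + 0) has moves deadlocked
  s2 = b.(0 + 0) + 0 has moves ··b··> s3
  s3 = 0 + 0 has moves deadlocked
Reachable graph of Q (4 states):
  t0 = d.b.(0 + 0) + a.(0 | 0 + (0 + 0)) has moves ··a··> t1, ··d··> t2
  t1 = 0 | 0 + (0 + 0) has moves deadlocked
  t2 = b.(0 + 0) has moves ··b··> t3
  t3 = 0 + 0 has moves deadlocked
Bisimilarity quotient blocks:
  B0 = {s0, t0}
  B1 = {s2, t2}
  B2 = {s1, s3, t1, t3}
s0 ∈ B0, t0 ∈ B0 → same block

bisimilar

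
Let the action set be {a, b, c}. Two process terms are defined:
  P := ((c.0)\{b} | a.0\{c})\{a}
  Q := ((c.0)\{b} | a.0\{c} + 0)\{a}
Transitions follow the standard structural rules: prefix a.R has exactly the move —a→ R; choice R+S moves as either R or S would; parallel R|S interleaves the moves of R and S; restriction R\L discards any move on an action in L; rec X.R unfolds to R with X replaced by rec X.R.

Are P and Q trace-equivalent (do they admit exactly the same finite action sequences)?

P's transition system — 2 states:
  m0 = ((c.0)\{b} | a.0\{c})\{a} :: —c→ m1
  m1 = (0\{b} | a.0\{c})\{a} :: deadlocked
Q's transition system — 2 states:
  n0 = ((c.0)\{b} | a.0\{c} + 0)\{a} :: —c→ n1
  n1 = (0\{b} | a.0\{c})\{a} :: deadlocked
Partition-refinement fixed point:
  B0 = {m0, n0}
  B1 = {m1, n1}
m0 ∈ B0, n0 ∈ B0 → same block
Bisimilar ⇒ trace-equivalent.

traces(P) = traces(Q)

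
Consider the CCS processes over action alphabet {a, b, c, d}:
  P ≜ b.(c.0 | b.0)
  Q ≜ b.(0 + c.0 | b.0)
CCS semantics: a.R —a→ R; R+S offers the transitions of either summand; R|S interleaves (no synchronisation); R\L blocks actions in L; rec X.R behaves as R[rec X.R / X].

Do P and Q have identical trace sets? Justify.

trace-equivalent

Reachable graph of P (5 states):
  u0 = b.(c.0 | b.0) :: -b-> u1
  u1 = c.0 | b.0 :: -b-> u2, -c-> u3
  u2 = c.0 | 0 :: -c-> u4
  u3 = 0 | b.0 :: -b-> u4
  u4 = 0 | 0 :: ∅
Reachable graph of Q (5 states):
  v0 = b.(0 + c.0 | b.0) :: -b-> v1
  v1 = 0 + c.0 | b.0 :: -b-> v2, -c-> v3
  v2 = c.0 | 0 :: -c-> v4
  v3 = 0 | b.0 :: -b-> v4
  v4 = 0 | 0 :: ∅
Coarsest stable partition (strong bisimilarity classes):
  B0 = {u0, v0}
  B1 = {u1, v1}
  B2 = {u3, v3}
  B3 = {u4, v4}
  B4 = {u2, v2}
u0 ∈ B0, v0 ∈ B0 → same block
Bisimilar ⇒ trace-equivalent.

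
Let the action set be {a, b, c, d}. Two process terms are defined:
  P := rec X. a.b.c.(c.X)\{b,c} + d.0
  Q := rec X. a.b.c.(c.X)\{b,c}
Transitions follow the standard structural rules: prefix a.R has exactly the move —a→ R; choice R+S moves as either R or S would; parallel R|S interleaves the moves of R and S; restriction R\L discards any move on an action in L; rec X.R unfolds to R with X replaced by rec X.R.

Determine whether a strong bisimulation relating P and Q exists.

P's transition system — 5 states:
  u0 = rec X. a.b.c.(c.X)\{b,c} + d.0 has moves --a--▸ u1, --d--▸ u2
  u1 = b.c.(c.(rec X. a.b.c.(c.X)\{b,c} + d.0))\{b,c} has moves --b--▸ u3
  u2 = 0 has moves stopped
  u3 = c.(c.(rec X. a.b.c.(c.X)\{b,c} + d.0))\{b,c} has moves --c--▸ u4
  u4 = (c.(rec X. a.b.c.(c.X)\{b,c} + d.0))\{b,c} has moves stopped
Q's transition system — 4 states:
  v0 = rec X. a.b.c.(c.X)\{b,c} has moves --a--▸ v1
  v1 = b.c.(c.(rec X. a.b.c.(c.X)\{b,c}))\{b,c} has moves --b--▸ v2
  v2 = c.(c.(rec X. a.b.c.(c.X)\{b,c}))\{b,c} has moves --c--▸ v3
  v3 = (c.(rec X. a.b.c.(c.X)\{b,c}))\{b,c} has moves stopped
Bisimilarity quotient blocks:
  B0 = {u0}
  B1 = {u1, v1}
  B2 = {u3, v2}
  B3 = {u2, u4, v3}
  B4 = {v0}
u0 ∈ B0, v0 ∈ B4 → different blocks

not bisimilar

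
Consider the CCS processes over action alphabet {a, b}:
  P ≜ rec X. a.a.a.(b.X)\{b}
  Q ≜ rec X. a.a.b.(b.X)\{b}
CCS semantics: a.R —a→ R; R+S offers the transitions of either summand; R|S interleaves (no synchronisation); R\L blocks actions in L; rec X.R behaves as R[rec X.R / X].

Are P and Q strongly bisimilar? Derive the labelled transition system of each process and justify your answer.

P's transition system — 4 states:
  s0 = rec X. a.a.a.(b.X)\{b} ⊢ =a=> s1
  s1 = a.a.(b.(rec X. a.a.a.(b.X)\{b}))\{b} ⊢ =a=> s2
  s2 = a.(b.(rec X. a.a.a.(b.X)\{b}))\{b} ⊢ =a=> s3
  s3 = (b.(rec X. a.a.a.(b.X)\{b}))\{b} ⊢ ·
Q's transition system — 4 states:
  t0 = rec X. a.a.b.(b.X)\{b} ⊢ =a=> t1
  t1 = a.b.(b.(rec X. a.a.b.(b.X)\{b}))\{b} ⊢ =a=> t2
  t2 = b.(b.(rec X. a.a.b.(b.X)\{b}))\{b} ⊢ =b=> t3
  t3 = (b.(rec X. a.a.b.(b.X)\{b}))\{b} ⊢ ·
Bisimilarity quotient blocks:
  B0 = {s0}
  B1 = {s1}
  B2 = {s2}
  B3 = {s3, t3}
  B4 = {t0}
  B5 = {t1}
  B6 = {t2}
s0 ∈ B0, t0 ∈ B4 → different blocks

NO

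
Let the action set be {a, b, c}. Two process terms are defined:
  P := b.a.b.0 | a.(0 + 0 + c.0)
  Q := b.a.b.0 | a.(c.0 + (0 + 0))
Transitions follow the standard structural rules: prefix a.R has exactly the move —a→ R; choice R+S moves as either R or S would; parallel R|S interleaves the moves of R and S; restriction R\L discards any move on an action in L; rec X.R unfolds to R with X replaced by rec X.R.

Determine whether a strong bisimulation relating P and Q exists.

P ~ Q

Reachable graph of P (12 states):
  m0 = b.a.b.0 | a.(0 + 0 + c.0) → -a-> m1, -b-> m2
  m1 = b.a.b.0 | (0 + 0 + c.0) → -b-> m3, -c-> m4
  m2 = a.b.0 | a.(0 + 0 + c.0) → -a-> m3, -a-> m5
  m3 = a.b.0 | (0 + 0 + c.0) → -a-> m6, -c-> m7
  m4 = b.a.b.0 | 0 → -b-> m7
  m5 = b.0 | a.(0 + 0 + c.0) → -a-> m6, -b-> m8
  m6 = b.0 | (0 + 0 + c.0) → -b-> m9, -c-> m10
  m7 = a.b.0 | 0 → -a-> m10
  m8 = 0 | a.(0 + 0 + c.0) → -a-> m9
  m9 = 0 | (0 + 0 + c.0) → -c-> m11
  m10 = b.0 | 0 → -b-> m11
  m11 = 0 | 0 → deadlocked
Reachable graph of Q (12 states):
  n0 = b.a.b.0 | a.(c.0 + (0 + 0)) → -a-> n1, -b-> n2
  n1 = b.a.b.0 | (c.0 + (0 + 0)) → -b-> n3, -c-> n4
  n2 = a.b.0 | a.(c.0 + (0 + 0)) → -a-> n3, -a-> n5
  n3 = a.b.0 | (c.0 + (0 + 0)) → -a-> n6, -c-> n7
  n4 = b.a.b.0 | 0 → -b-> n7
  n5 = b.0 | a.(c.0 + (0 + 0)) → -a-> n6, -b-> n8
  n6 = b.0 | (c.0 + (0 + 0)) → -b-> n9, -c-> n10
  n7 = a.b.0 | 0 → -a-> n10
  n8 = 0 | a.(c.0 + (0 + 0)) → -a-> n9
  n9 = 0 | (c.0 + (0 + 0)) → -c-> n11
  n10 = b.0 | 0 → -b-> n11
  n11 = 0 | 0 → deadlocked
Bisimilarity quotient blocks:
  B0 = {m0, n0}
  B1 = {m1, n1}
  B2 = {m4, n4}
  B3 = {m7, n7}
  B4 = {m10, n10}
  B5 = {m11, n11}
  B6 = {m3, n3}
  B7 = {m6, n6}
  B8 = {m9, n9}
  B9 = {m2, n2}
  B10 = {m5, n5}
  B11 = {m8, n8}
m0 ∈ B0, n0 ∈ B0 → same block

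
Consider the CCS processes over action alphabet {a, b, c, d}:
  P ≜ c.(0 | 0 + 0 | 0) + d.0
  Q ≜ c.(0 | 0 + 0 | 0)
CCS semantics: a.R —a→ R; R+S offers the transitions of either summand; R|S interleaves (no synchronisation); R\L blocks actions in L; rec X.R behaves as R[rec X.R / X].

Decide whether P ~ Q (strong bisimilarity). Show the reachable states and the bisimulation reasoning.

LTS(P): 3 reachable states
  m0 = c.(0 | 0 + 0 | 0) + d.0 → —c→ m1, —d→ m2
  m1 = 0 | 0 + 0 | 0 → ·
  m2 = 0 → ·
LTS(Q): 2 reachable states
  n0 = c.(0 | 0 + 0 | 0) → —c→ n1
  n1 = 0 | 0 + 0 | 0 → ·
Coarsest stable partition (strong bisimilarity classes):
  B0 = {m0}
  B1 = {m1, m2, n1}
  B2 = {n0}
m0 ∈ B0, n0 ∈ B2 → different blocks

NO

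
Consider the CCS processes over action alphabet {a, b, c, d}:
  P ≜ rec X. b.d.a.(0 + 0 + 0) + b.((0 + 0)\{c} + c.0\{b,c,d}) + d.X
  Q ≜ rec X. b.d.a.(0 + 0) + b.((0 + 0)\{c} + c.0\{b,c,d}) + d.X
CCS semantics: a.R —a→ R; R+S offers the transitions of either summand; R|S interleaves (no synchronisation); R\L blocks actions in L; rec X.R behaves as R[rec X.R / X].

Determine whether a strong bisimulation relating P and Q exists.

P's transition system — 6 states:
  p0 = rec X. b.d.a.(0 + 0 + 0) + b.((0 + 0)\{c} + c.0\{b,c,d}) + d.X :: -b-> p1, -b-> p2, -d-> p0
  p1 = (0 + 0)\{c} + c.0\{b,c,d} :: -c-> p3
  p2 = d.a.(0 + 0 + 0) :: -d-> p4
  p3 = 0\{b,c,d} :: (no moves)
  p4 = a.(0 + 0 + 0) :: -a-> p5
  p5 = 0 + 0 + 0 :: (no moves)
Q's transition system — 6 states:
  q0 = rec X. b.d.a.(0 + 0) + b.((0 + 0)\{c} + c.0\{b,c,d}) + d.X :: -b-> q1, -b-> q2, -d-> q0
  q1 = (0 + 0)\{c} + c.0\{b,c,d} :: -c-> q3
  q2 = d.a.(0 + 0) :: -d-> q4
  q3 = 0\{b,c,d} :: (no moves)
  q4 = a.(0 + 0) :: -a-> q5
  q5 = 0 + 0 :: (no moves)
Coarsest stable partition (strong bisimilarity classes):
  B0 = {p0, q0}
  B1 = {p2, q2}
  B2 = {p4, q4}
  B3 = {p3, p5, q3, q5}
  B4 = {p1, q1}
p0 ∈ B0, q0 ∈ B0 → same block

bisimilar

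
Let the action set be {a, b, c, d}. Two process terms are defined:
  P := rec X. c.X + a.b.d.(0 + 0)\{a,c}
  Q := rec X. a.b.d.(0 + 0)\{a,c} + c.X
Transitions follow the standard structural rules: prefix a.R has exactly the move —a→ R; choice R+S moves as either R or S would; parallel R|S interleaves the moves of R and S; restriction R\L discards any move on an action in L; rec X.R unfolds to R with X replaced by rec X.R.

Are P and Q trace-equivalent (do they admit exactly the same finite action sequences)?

trace-equivalent

Reachable graph of P (4 states):
  u0 = rec X. c.X + a.b.d.(0 + 0)\{a,c} :: -a-> u1, -c-> u0
  u1 = b.d.(0 + 0)\{a,c} :: -b-> u2
  u2 = d.(0 + 0)\{a,c} :: -d-> u3
  u3 = (0 + 0)\{a,c} :: ·
Reachable graph of Q (4 states):
  v0 = rec X. a.b.d.(0 + 0)\{a,c} + c.X :: -a-> v1, -c-> v0
  v1 = b.d.(0 + 0)\{a,c} :: -b-> v2
  v2 = d.(0 + 0)\{a,c} :: -d-> v3
  v3 = (0 + 0)\{a,c} :: ·
Partition-refinement fixed point:
  B0 = {u0, v0}
  B1 = {u1, v1}
  B2 = {u2, v2}
  B3 = {u3, v3}
u0 ∈ B0, v0 ∈ B0 → same block
Bisimilar ⇒ trace-equivalent.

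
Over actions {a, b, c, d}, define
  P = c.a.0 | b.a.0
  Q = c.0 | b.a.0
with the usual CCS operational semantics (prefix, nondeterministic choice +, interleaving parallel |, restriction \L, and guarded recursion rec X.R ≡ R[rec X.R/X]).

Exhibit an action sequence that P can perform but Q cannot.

ca

LTS(P): 9 reachable states
  p0 = c.a.0 | b.a.0 ⊢ -b-> p1, -c-> p2
  p1 = c.a.0 | a.0 ⊢ -a-> p3, -c-> p4
  p2 = a.0 | b.a.0 ⊢ -a-> p5, -b-> p4
  p3 = c.a.0 | 0 ⊢ -c-> p6
  p4 = a.0 | a.0 ⊢ -a-> p6, -a-> p7
  p5 = 0 | b.a.0 ⊢ -b-> p7
  p6 = a.0 | 0 ⊢ -a-> p8
  p7 = 0 | a.0 ⊢ -a-> p8
  p8 = 0 | 0 ⊢ ·
LTS(Q): 6 reachable states
  q0 = c.0 | b.a.0 ⊢ -b-> q1, -c-> q2
  q1 = c.0 | a.0 ⊢ -a-> q3, -c-> q4
  q2 = 0 | b.a.0 ⊢ -b-> q4
  q3 = c.0 | 0 ⊢ -c-> q5
  q4 = 0 | a.0 ⊢ -a-> q5
  q5 = 0 | 0 ⊢ ·
Run σ = ⟨ca⟩ on P: start {p0}
  after c @ step 1: {p2}
  after a @ step 2: {p5}
  P completes σ.
Run σ = ⟨ca⟩ on Q: start {q0}
  after c @ step 1: {q2}
  after a @ step 2: no successor for Q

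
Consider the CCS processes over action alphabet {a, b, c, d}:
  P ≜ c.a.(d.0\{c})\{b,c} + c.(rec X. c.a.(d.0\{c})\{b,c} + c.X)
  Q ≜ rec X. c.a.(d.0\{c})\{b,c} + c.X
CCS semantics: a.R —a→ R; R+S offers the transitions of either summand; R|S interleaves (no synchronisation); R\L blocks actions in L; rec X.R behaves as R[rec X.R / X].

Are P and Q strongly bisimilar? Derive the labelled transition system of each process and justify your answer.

P ~ Q

P's transition system — 5 states:
  s0 = c.a.(d.0\{c})\{b,c} + c.(rec X. c.a.(d.0\{c})\{b,c} + c.X) has moves —c→ s1, —c→ s2
  s1 = a.(d.0\{c})\{b,c} has moves —a→ s3
  s2 = rec X. c.a.(d.0\{c})\{b,c} + c.X has moves —c→ s1, —c→ s2
  s3 = (d.0\{c})\{b,c} has moves —d→ s4
  s4 = 0\{c}\{b,c} has moves (no moves)
Q's transition system — 4 states:
  t0 = rec X. c.a.(d.0\{c})\{b,c} + c.X has moves —c→ t0, —c→ t1
  t1 = a.(d.0\{c})\{b,c} has moves —a→ t2
  t2 = (d.0\{c})\{b,c} has moves —d→ t3
  t3 = 0\{c}\{b,c} has moves (no moves)
Partition-refinement fixed point:
  B0 = {s0, s2, t0}
  B1 = {s1, t1}
  B2 = {s3, t2}
  B3 = {s4, t3}
s0 ∈ B0, t0 ∈ B0 → same block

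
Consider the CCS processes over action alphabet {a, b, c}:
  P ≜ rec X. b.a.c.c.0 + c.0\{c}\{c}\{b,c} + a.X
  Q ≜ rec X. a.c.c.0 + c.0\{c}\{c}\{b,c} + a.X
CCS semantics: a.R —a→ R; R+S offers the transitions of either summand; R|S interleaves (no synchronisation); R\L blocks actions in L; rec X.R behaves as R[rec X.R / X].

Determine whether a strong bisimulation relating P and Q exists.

Reachable graph of P (6 states):
  s0 = rec X. b.a.c.c.0 + c.0\{c}\{c}\{b,c} + a.X → -a-> s0, -b-> s1, -c-> s2
  s1 = a.c.c.0 → -a-> s3
  s2 = 0\{c}\{c}\{b,c} → ∅
  s3 = c.c.0 → -c-> s4
  s4 = c.0 → -c-> s5
  s5 = 0 → ∅
Reachable graph of Q (5 states):
  t0 = rec X. a.c.c.0 + c.0\{c}\{c}\{b,c} + a.X → -a-> t0, -a-> t1, -c-> t2
  t1 = c.c.0 → -c-> t3
  t2 = 0\{c}\{c}\{b,c} → ∅
  t3 = c.0 → -c-> t4
  t4 = 0 → ∅
Coarsest stable partition (strong bisimilarity classes):
  B0 = {s0}
  B1 = {s1}
  B2 = {s3, t1}
  B3 = {s4, t3}
  B4 = {s2, s5, t2, t4}
  B5 = {t0}
s0 ∈ B0, t0 ∈ B5 → different blocks

NO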